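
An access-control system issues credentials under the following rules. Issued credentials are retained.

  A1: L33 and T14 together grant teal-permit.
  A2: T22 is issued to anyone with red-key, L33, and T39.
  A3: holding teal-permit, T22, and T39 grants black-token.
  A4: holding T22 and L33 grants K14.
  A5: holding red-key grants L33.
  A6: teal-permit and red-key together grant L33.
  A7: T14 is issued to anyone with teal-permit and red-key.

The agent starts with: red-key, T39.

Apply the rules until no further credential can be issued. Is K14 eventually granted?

Holding red-key grants L33 (A5).
Holding red-key, L33, and T39 grants T22 (A2).
Holding T22 and L33 grants K14 (A4).

Yes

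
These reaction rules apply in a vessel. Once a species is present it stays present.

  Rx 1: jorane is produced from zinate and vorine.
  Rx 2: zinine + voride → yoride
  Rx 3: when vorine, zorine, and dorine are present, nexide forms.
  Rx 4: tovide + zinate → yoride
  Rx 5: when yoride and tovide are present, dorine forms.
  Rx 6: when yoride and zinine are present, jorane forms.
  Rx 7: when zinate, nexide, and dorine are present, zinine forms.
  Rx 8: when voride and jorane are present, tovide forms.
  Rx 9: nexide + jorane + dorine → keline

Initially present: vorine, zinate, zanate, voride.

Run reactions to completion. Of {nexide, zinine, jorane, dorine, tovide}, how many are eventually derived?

3

zinate and vorine present → jorane forms (Rx 1).
voride and jorane present → tovide forms (Rx 8).
tovide and zinate present → yoride forms (Rx 4).
yoride and tovide present → dorine forms (Rx 5).
nexide would need vorine, zorine, and dorine (Rx 3), but zorine never forms.
zinine would need zinate, nexide, and dorine (Rx 7), but nexide never forms.
jorane: reached.
dorine: reached.
tovide: reached.
Reached: jorane, dorine, and tovide — 3 of the 5.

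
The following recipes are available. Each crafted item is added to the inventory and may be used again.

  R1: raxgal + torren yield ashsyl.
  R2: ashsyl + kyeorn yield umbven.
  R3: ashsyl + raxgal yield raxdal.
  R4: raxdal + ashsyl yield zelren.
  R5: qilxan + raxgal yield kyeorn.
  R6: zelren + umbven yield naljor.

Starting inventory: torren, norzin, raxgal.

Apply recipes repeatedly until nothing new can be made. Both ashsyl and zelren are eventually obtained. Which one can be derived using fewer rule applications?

ashsyl

ashsyl: Using R1, raxgal and torren make ashsyl. [1 rule application]
zelren: raxgal + torren → ashsyl (R1). ashsyl + raxgal → raxdal (R3). raxdal + ashsyl → zelren (R4). [3 rule applications]
ashsyl needs fewer.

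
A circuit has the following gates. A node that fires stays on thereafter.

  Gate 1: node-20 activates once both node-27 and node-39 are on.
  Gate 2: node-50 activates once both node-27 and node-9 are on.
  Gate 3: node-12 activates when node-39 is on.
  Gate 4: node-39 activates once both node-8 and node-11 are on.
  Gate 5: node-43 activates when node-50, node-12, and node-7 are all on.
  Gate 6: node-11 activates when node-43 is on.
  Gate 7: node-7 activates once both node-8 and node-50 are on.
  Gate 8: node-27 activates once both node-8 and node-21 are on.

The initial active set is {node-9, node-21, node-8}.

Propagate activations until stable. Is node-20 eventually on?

No

node-20 would need node-27 and node-39 (Gate 1), but node-39 never turns on.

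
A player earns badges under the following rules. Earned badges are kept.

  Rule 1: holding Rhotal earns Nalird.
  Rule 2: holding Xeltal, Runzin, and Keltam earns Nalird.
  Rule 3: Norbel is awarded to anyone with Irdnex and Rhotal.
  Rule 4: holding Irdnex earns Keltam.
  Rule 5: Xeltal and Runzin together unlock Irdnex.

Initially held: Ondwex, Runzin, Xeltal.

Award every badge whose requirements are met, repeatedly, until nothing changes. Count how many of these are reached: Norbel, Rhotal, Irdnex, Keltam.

With Xeltal and Runzin, Irdnex is earned (Rule 5).
With Irdnex, Keltam is earned (Rule 4).
Norbel would need Irdnex and Rhotal (Rule 3), but Rhotal is never earned.
No rule produces Rhotal, and it is not given.
Irdnex: reached.
Keltam: reached.
Reached: Irdnex and Keltam — 2 of the 4.

2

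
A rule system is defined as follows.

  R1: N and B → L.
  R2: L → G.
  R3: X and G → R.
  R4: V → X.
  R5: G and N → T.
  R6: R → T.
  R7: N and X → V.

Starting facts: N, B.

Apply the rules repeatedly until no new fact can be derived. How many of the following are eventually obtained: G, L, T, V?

3

From N and B, R1 gives L.
L holds, so G follows (R2).
G and N hold, so T follows (R5).
G: reached.
L: reached.
T: reached.
V would need N and X (R7), but X is never established.
Reached: G, L, and T — 3 of the 4.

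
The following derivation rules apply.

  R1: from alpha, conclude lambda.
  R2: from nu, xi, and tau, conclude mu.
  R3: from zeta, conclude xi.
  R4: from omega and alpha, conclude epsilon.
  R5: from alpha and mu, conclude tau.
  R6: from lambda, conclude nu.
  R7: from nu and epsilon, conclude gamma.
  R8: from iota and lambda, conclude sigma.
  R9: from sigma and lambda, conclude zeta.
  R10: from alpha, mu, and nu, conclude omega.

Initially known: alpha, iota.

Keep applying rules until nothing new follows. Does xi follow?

From alpha, R1 gives lambda.
From iota and lambda, R8 gives sigma.
From sigma and lambda, R9 gives zeta.
From zeta, R3 gives xi.

Yes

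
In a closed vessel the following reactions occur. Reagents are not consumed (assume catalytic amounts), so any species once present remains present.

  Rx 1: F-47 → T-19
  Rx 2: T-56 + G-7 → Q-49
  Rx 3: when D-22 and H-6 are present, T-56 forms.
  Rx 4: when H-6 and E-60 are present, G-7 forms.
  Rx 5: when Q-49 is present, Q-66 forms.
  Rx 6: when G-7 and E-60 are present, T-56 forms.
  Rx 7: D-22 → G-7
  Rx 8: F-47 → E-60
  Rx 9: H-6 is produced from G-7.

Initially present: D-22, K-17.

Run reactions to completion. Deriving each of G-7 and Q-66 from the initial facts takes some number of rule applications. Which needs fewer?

G-7

G-7: D-22 present → G-7 forms (Rx 7). [1 rule application]
Q-66: D-22 present → G-7 forms (Rx 7). G-7 present → H-6 forms (Rx 9). D-22 and H-6 present → T-56 forms (Rx 3). T-56 and G-7 present → Q-49 forms (Rx 2). Q-49 present → Q-66 forms (Rx 5). [5 rule applications]
G-7 needs fewer.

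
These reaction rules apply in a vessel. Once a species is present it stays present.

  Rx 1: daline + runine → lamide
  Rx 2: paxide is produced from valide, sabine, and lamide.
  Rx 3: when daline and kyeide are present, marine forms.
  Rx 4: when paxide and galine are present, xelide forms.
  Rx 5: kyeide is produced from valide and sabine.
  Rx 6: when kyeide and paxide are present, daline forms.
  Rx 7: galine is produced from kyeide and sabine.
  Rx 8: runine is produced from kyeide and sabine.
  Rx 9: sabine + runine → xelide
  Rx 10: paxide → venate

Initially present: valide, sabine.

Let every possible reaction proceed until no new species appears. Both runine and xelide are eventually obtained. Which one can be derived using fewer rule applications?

runine: valide and sabine present → kyeide forms (Rx 5). kyeide and sabine present → runine forms (Rx 8). [2 rule applications]
xelide: valide and sabine present → kyeide forms (Rx 5). kyeide and sabine present → runine forms (Rx 8). sabine and runine present → xelide forms (Rx 9). [3 rule applications]
runine needs fewer.

runine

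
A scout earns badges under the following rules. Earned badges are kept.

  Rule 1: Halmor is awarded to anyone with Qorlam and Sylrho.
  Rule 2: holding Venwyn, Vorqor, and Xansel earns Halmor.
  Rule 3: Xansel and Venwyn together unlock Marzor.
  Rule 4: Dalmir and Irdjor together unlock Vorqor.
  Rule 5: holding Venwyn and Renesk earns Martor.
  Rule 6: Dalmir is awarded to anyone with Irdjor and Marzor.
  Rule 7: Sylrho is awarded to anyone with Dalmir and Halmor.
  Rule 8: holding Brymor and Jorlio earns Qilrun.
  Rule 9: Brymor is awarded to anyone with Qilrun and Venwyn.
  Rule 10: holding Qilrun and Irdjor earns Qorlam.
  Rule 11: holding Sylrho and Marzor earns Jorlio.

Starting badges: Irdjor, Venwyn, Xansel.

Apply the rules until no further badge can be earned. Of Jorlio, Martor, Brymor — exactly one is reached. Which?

With Xansel and Venwyn, Marzor is earned (Rule 3).
With Irdjor and Marzor, Dalmir is earned (Rule 6).
With Dalmir and Irdjor, Vorqor is earned (Rule 4).
With Venwyn, Vorqor, and Xansel, Halmor is earned (Rule 2).
With Dalmir and Halmor, Sylrho is earned (Rule 7).
With Sylrho and Marzor, Jorlio is earned (Rule 11).
Martor would need Venwyn and Renesk (Rule 5), but Renesk is never earned. Brymor would need Qilrun and Venwyn (Rule 9), but Qilrun is never earned.

Jorlio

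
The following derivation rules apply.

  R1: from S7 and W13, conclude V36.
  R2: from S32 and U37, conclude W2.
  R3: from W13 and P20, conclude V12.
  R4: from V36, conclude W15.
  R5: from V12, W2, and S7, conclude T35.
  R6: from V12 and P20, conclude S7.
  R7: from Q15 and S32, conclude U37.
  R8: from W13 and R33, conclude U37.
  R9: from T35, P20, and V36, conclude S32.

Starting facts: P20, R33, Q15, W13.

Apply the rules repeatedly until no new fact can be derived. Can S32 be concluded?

No

S32 would need T35, P20, and V36 (R9), but T35 is never established.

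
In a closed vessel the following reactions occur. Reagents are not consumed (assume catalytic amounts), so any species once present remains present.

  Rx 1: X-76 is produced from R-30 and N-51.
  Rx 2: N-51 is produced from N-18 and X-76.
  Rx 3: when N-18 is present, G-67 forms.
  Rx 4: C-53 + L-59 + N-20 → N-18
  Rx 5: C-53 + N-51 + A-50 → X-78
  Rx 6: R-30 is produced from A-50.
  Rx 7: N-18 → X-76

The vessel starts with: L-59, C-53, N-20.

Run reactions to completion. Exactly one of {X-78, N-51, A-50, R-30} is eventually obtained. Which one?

C-53, L-59, and N-20 present → N-18 forms (Rx 4).
N-18 present → X-76 forms (Rx 7).
N-18 and X-76 present → N-51 forms (Rx 2).
R-30 would need A-50 (Rx 6), but A-50 never forms. X-78 would need C-53, N-51, and A-50 (Rx 5), but A-50 never forms. No rule produces A-50, and it is not given.

N-51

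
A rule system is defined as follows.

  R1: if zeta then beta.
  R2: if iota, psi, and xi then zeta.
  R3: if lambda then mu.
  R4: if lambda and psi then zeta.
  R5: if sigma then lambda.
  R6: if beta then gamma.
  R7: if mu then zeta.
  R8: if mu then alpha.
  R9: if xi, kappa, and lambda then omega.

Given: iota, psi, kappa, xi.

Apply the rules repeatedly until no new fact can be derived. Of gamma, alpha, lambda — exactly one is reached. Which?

gamma

From iota, psi, and xi, R2 gives zeta.
zeta holds, so beta follows (R1).
beta holds, so gamma follows (R6).
lambda would need sigma (R5), but sigma is never established. alpha would need mu (R8), but mu is never established.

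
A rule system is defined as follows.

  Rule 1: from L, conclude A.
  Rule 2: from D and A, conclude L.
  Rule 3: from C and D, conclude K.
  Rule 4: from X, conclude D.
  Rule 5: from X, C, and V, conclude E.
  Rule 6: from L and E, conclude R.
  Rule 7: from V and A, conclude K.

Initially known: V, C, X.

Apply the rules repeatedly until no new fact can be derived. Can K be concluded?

From X, Rule 4 gives D.
C and D hold, so K follows (Rule 3).

Yes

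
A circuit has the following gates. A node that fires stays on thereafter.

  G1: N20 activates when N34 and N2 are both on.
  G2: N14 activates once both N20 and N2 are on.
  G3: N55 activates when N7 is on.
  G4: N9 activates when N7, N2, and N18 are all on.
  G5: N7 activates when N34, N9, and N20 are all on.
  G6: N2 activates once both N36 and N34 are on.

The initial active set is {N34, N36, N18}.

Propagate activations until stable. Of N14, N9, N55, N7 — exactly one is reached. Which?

G6: N36 and N34 on → N2 on.
G1: N34 and N2 on → N20 on.
N20 and N2 are on, so N14 activates (G2).
N55 would need N7 (G3), but N7 never turns on. N7 would need N34, N9, and N20 (G5), but N9 never turns on. N9 would need N7, N2, and N18 (G4), but N7 never turns on.

N14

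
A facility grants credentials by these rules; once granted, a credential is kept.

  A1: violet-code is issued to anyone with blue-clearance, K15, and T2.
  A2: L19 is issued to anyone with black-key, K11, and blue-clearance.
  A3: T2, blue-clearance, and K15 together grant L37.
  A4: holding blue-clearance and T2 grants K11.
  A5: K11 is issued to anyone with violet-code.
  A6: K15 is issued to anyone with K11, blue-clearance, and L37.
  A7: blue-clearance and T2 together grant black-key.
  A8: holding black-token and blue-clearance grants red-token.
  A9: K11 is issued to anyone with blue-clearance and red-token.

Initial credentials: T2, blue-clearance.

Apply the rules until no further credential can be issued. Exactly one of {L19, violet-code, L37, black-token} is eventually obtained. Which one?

Holding blue-clearance and T2 grants K11 (A4).
Holding blue-clearance and T2 grants black-key (A7).
Holding black-key, K11, and blue-clearance grants L19 (A2).
No rule produces black-token, and it is not given. L37 would need T2, blue-clearance, and K15 (A3), but K15 is never granted. violet-code would need blue-clearance, K15, and T2 (A1), but K15 is never granted.

L19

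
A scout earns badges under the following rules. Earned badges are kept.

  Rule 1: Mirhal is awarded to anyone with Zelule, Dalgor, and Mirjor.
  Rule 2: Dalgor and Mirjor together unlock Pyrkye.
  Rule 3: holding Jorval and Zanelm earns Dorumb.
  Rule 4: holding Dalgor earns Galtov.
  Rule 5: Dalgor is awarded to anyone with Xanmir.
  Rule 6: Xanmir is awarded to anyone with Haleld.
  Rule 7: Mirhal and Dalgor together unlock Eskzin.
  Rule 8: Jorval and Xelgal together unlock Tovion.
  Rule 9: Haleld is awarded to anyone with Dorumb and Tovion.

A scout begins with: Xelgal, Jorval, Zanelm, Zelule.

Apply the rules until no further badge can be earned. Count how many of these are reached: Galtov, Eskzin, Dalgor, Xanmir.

With Jorval and Xelgal, Tovion is earned (Rule 8).
With Jorval and Zanelm, Dorumb is earned (Rule 3).
With Dorumb and Tovion, Haleld is earned (Rule 9).
With Haleld, Xanmir is earned (Rule 6).
With Xanmir, Dalgor is earned (Rule 5).
With Dalgor, Galtov is earned (Rule 4).
Galtov: reached.
Eskzin would need Mirhal and Dalgor (Rule 7), but Mirhal is never earned.
Dalgor: reached.
Xanmir: reached.
Reached: Galtov, Dalgor, and Xanmir — 3 of the 4.

3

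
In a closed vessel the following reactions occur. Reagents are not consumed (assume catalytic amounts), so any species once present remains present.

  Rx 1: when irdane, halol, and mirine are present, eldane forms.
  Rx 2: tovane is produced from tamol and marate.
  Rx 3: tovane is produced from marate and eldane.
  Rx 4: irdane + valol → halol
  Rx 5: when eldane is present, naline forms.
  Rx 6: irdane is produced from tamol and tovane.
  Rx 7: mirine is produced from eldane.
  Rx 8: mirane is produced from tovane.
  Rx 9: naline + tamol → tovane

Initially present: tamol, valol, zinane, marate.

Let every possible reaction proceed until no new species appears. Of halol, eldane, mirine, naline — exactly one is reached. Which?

tamol and marate present → tovane forms (Rx 2).
tamol and tovane present → irdane forms (Rx 6).
irdane and valol present → halol forms (Rx 4).
eldane would need irdane, halol, and mirine (Rx 1), but mirine never forms. naline would need eldane (Rx 5), but eldane never forms. mirine would need eldane (Rx 7), but eldane never forms.

halol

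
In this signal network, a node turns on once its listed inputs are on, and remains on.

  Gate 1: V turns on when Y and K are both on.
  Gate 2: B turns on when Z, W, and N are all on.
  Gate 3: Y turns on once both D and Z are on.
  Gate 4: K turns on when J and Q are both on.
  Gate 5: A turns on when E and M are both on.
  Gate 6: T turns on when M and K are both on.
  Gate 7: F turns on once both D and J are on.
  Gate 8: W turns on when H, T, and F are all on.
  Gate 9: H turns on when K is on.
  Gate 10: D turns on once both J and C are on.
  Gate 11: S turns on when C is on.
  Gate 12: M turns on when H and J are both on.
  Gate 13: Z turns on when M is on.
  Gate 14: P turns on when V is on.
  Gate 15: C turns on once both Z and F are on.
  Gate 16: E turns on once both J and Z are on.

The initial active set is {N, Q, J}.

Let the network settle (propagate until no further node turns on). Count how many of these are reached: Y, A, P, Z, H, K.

4

Gate 4: J and Q on → K on.
K is on, so H turns on (Gate 9).
H and J are on, so M turns on (Gate 12).
Gate 13: M on → Z on.
Gate 16: J and Z on → E on.
Gate 5: E and M on → A on.
Y would need D and Z (Gate 3), but D never turns on.
A: reached.
P would need V (Gate 14), but V never turns on.
Z: reached.
H: reached.
K: reached.
Reached: A, Z, H, and K — 4 of the 6.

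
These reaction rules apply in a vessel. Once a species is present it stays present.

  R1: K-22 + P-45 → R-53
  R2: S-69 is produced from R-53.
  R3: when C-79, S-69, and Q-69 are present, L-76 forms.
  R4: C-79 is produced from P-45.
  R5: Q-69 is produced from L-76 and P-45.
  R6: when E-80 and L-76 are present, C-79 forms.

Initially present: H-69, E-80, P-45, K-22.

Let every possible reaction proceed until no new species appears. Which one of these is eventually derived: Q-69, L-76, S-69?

S-69

K-22 and P-45 present → R-53 forms (R1).
R-53 present → S-69 forms (R2).
L-76 would need C-79, S-69, and Q-69 (R3), but Q-69 never forms. Q-69 would need L-76 and P-45 (R5), but L-76 never forms.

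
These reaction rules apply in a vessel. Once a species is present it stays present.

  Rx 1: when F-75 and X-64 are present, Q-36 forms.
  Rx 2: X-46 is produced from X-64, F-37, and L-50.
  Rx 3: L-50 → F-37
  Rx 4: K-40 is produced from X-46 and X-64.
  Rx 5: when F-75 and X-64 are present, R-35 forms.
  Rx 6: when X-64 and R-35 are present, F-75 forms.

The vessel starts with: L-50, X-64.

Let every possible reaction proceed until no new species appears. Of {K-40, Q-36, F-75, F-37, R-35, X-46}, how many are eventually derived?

L-50 present → F-37 forms (Rx 3).
X-64, F-37, and L-50 present → X-46 forms (Rx 2).
X-46 and X-64 present → K-40 forms (Rx 4).
K-40: reached.
Q-36 would need F-75 and X-64 (Rx 1), but F-75 never forms.
F-75 would need X-64 and R-35 (Rx 6), but R-35 never forms.
F-37: reached.
R-35 would need F-75 and X-64 (Rx 5), but F-75 never forms.
X-46: reached.
Reached: K-40, F-37, and X-46 — 3 of the 6.

3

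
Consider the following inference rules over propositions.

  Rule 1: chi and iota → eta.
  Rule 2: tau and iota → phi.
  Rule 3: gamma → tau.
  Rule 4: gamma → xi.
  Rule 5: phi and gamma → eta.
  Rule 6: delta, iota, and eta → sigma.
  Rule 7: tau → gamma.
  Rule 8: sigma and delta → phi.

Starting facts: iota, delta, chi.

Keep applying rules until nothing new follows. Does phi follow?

Yes

chi and iota hold, so eta follows (Rule 1).
delta, iota, and eta hold, so sigma follows (Rule 6).
From sigma and delta, Rule 8 gives phi.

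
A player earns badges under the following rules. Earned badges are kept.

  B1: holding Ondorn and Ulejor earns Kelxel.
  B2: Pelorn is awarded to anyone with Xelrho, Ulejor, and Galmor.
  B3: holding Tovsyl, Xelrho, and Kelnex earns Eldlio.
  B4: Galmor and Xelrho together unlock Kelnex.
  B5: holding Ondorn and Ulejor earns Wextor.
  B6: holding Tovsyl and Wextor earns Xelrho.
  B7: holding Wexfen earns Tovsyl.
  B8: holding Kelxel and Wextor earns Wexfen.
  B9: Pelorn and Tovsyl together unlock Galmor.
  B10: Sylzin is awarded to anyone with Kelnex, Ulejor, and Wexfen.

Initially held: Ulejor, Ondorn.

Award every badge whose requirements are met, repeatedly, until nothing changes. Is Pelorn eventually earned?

No

Pelorn would need Xelrho, Ulejor, and Galmor (B2), but Galmor is never earned.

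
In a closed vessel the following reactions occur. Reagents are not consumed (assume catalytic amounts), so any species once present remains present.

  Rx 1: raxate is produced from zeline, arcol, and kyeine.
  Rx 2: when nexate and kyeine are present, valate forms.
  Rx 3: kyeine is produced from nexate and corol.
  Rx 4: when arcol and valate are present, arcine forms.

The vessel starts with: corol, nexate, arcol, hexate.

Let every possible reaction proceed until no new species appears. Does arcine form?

nexate and corol present → kyeine forms (Rx 3).
nexate and kyeine present → valate forms (Rx 2).
arcol and valate present → arcine forms (Rx 4).

Yes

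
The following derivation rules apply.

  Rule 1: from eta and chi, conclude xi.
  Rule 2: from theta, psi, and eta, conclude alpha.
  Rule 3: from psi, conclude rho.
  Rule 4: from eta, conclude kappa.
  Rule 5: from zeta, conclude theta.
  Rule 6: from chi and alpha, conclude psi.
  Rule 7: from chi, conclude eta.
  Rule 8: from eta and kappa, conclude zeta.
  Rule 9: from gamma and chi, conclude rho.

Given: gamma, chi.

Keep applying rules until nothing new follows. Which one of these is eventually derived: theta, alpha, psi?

theta

chi holds, so eta follows (Rule 7).
eta holds, so kappa follows (Rule 4).
eta and kappa hold, so zeta follows (Rule 8).
From zeta, Rule 5 gives theta.
psi would need chi and alpha (Rule 6), but alpha is never established. alpha would need theta, psi, and eta (Rule 2), but psi is never established.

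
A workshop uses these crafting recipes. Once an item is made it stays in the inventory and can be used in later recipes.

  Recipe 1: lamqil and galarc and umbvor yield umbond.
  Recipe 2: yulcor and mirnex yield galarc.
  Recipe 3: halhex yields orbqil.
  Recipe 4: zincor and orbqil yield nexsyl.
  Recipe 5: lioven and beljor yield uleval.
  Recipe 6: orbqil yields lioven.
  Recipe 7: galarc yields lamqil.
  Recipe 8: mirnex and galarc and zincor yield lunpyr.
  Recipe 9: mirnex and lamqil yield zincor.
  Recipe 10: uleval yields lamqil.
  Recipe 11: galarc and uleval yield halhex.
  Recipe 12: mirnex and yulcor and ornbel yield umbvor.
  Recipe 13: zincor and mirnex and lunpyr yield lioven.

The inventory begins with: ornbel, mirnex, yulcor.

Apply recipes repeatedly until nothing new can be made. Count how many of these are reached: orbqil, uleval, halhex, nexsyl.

0

orbqil would need halhex (Recipe 3), but halhex is never obtained.
uleval would need lioven and beljor (Recipe 5), but beljor is never obtained.
halhex would need galarc and uleval (Recipe 11), but uleval is never obtained.
nexsyl would need zincor and orbqil (Recipe 4), but orbqil is never obtained.
None of the 4 are reached.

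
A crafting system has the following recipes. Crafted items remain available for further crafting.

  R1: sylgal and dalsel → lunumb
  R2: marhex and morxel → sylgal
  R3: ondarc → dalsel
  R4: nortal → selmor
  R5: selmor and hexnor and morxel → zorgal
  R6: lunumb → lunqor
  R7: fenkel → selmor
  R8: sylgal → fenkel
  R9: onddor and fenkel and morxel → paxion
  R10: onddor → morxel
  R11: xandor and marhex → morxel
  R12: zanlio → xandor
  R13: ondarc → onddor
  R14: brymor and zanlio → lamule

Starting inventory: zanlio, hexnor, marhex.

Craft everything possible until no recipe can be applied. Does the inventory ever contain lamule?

lamule would need brymor and zanlio (R14), but brymor is never obtained.

No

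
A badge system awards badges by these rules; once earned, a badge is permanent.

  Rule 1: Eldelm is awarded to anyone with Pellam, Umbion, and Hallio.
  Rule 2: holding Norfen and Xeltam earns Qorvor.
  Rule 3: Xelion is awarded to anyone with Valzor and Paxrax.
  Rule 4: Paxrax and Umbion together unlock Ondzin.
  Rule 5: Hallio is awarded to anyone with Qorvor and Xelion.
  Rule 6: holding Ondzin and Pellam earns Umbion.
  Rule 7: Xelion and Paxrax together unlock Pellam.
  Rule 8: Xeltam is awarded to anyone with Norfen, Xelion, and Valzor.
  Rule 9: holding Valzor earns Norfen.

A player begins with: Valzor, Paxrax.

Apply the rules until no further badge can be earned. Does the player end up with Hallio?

Yes

With Valzor and Paxrax, Xelion is earned (Rule 3).
With Valzor, Norfen is earned (Rule 9).
With Norfen, Xelion, and Valzor, Xeltam is earned (Rule 8).
With Norfen and Xeltam, Qorvor is earned (Rule 2).
With Qorvor and Xelion, Hallio is earned (Rule 5).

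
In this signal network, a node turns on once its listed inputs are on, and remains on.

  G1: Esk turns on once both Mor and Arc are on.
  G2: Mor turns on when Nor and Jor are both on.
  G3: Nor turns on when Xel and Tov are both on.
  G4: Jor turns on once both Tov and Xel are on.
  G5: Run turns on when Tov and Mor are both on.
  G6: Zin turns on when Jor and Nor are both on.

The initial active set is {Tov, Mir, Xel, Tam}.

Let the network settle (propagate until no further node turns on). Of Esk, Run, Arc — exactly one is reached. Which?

Run

G4: Tov and Xel on → Jor on.
Xel and Tov are on, so Nor turns on (G3).
Nor and Jor are on, so Mor turns on (G2).
G5: Tov and Mor on → Run on.
Esk would need Mor and Arc (G1), but Arc never turns on. No rule produces Arc, and it is not given.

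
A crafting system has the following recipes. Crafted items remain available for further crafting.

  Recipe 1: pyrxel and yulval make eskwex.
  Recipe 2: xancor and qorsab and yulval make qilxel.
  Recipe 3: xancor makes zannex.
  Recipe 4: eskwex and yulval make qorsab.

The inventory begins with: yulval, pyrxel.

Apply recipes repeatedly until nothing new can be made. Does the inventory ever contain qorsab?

pyrxel and yulval → eskwex (Recipe 1).
eskwex and yulval → qorsab (Recipe 4).

Yes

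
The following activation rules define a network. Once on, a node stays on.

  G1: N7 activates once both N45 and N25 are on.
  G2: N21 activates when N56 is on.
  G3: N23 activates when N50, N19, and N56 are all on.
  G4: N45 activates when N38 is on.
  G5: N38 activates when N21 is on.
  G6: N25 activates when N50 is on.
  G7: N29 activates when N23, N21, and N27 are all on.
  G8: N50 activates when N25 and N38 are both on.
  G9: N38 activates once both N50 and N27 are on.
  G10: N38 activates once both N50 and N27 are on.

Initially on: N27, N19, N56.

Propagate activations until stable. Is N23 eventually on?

N23 would need N50, N19, and N56 (G3), but N50 never turns on.

No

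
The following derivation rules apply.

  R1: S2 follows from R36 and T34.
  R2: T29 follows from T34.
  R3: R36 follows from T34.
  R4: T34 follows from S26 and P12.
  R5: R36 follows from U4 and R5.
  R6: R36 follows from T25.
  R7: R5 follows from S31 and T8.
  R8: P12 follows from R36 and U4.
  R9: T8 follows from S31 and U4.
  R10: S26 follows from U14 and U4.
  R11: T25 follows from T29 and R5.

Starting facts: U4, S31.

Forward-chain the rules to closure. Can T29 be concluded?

T29 would need T34 (R2), but T34 is never established.

No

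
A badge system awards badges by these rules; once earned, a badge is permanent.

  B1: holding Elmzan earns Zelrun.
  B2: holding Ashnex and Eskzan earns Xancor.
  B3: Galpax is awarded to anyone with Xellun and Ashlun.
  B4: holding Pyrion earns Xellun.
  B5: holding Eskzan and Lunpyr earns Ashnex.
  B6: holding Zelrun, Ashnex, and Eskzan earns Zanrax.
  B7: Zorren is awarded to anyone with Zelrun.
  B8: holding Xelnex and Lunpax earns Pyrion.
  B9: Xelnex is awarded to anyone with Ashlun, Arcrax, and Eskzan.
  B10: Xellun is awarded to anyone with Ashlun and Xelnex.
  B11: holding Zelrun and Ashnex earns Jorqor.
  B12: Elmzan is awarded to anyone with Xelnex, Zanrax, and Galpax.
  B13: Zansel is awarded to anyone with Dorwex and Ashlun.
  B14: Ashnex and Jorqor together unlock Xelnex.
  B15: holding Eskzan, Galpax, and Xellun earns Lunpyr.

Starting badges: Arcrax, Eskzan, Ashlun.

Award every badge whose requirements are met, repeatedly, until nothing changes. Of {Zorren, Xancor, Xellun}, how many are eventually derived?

2

With Ashlun, Arcrax, and Eskzan, Xelnex is earned (B9).
With Ashlun and Xelnex, Xellun is earned (B10).
With Xellun and Ashlun, Galpax is earned (B3).
With Eskzan, Galpax, and Xellun, Lunpyr is earned (B15).
With Eskzan and Lunpyr, Ashnex is earned (B5).
With Ashnex and Eskzan, Xancor is earned (B2).
Zorren would need Zelrun (B7), but Zelrun is never earned.
Xancor: reached.
Xellun: reached.
Reached: Xancor and Xellun — 2 of the 3.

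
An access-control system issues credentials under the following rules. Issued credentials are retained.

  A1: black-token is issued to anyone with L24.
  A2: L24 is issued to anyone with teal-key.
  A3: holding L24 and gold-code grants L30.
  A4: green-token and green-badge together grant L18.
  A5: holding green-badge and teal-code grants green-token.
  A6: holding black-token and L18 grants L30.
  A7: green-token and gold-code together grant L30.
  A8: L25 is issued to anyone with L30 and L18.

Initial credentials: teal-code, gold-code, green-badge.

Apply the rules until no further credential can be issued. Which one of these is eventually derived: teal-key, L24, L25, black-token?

L25

Holding green-badge and teal-code grants green-token (A5).
Holding green-token and gold-code grants L30 (A7).
Holding green-token and green-badge grants L18 (A4).
Holding L30 and L18 grants L25 (A8).
No rule produces teal-key, and it is not given. L24 would need teal-key (A2), but teal-key is never granted. black-token would need L24 (A1), but L24 is never granted.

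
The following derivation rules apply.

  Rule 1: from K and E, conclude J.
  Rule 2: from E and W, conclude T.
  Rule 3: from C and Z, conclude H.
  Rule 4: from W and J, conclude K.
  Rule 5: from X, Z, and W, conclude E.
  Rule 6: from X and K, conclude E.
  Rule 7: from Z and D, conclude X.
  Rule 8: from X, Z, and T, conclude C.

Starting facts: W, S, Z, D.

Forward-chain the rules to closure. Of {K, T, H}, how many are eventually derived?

2

From Z and D, Rule 7 gives X.
From X, Z, and W, Rule 5 gives E.
E and W hold, so T follows (Rule 2).
X, Z, and T hold, so C follows (Rule 8).
C and Z hold, so H follows (Rule 3).
K would need W and J (Rule 4), but J is never established.
T: reached.
H: reached.
Reached: T and H — 2 of the 3.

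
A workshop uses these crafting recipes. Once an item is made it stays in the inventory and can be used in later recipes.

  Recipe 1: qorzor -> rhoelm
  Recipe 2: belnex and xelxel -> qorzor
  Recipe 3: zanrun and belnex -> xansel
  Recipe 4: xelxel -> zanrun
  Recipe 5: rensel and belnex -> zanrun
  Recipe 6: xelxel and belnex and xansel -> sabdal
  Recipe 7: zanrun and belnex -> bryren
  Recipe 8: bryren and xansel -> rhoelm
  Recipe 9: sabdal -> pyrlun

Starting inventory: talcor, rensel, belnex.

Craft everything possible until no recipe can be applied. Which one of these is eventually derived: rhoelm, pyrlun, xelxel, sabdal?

rensel and belnex -> zanrun (Recipe 5).
zanrun and belnex -> xansel (Recipe 3).
zanrun and belnex -> bryren (Recipe 7).
bryren and xansel -> rhoelm (Recipe 8).
sabdal would need xelxel, belnex, and xansel (Recipe 6), but xelxel is never obtained. No rule produces xelxel, and it is not given. pyrlun would need sabdal (Recipe 9), but sabdal is never obtained.

rhoelm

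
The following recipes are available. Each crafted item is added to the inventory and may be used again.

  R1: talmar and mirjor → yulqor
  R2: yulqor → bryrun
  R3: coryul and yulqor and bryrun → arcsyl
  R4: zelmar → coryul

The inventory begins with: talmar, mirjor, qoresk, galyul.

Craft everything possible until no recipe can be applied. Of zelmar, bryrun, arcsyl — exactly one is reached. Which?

bryrun

talmar and mirjor → yulqor (R1).
Using R2, yulqor makes bryrun.
No rule produces zelmar, and it is not given. arcsyl would need coryul, yulqor, and bryrun (R3), but coryul is never obtained.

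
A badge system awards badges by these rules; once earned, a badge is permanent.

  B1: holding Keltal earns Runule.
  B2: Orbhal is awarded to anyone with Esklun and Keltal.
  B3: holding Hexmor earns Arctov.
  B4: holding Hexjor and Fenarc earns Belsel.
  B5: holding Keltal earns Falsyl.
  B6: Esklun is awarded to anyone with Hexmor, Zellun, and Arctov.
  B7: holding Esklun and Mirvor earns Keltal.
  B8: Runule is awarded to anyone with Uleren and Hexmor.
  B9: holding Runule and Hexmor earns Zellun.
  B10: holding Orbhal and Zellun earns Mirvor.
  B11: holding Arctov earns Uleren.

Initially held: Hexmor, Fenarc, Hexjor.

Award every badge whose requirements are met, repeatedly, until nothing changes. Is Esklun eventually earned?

Yes

With Hexmor, Arctov is earned (B3).
With Arctov, Uleren is earned (B11).
With Uleren and Hexmor, Runule is earned (B8).
With Runule and Hexmor, Zellun is earned (B9).
With Hexmor, Zellun, and Arctov, Esklun is earned (B6).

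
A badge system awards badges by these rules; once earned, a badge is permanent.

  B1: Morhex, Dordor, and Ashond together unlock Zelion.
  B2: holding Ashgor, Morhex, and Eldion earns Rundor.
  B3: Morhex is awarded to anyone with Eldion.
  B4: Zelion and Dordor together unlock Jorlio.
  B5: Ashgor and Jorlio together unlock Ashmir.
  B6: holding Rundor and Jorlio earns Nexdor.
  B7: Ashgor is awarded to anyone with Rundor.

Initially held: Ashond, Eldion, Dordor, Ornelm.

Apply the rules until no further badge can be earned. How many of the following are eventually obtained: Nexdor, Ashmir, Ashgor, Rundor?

0

Nexdor would need Rundor and Jorlio (B6), but Rundor is never earned.
Ashmir would need Ashgor and Jorlio (B5), but Ashgor is never earned.
Ashgor would need Rundor (B7), but Rundor is never earned.
Rundor would need Ashgor, Morhex, and Eldion (B2), but Ashgor is never earned.
None of the 4 are reached.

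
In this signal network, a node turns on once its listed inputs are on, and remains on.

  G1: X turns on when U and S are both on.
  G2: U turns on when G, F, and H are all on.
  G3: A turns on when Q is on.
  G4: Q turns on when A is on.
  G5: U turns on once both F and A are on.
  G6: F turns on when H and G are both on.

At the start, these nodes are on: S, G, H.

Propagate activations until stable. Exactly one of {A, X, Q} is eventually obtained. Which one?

X

H and G are on, so F turns on (G6).
G2: G, F, and H on → U on.
G1: U and S on → X on.
A would need Q (G3), but Q never turns on. Q would need A (G4), but A never turns on.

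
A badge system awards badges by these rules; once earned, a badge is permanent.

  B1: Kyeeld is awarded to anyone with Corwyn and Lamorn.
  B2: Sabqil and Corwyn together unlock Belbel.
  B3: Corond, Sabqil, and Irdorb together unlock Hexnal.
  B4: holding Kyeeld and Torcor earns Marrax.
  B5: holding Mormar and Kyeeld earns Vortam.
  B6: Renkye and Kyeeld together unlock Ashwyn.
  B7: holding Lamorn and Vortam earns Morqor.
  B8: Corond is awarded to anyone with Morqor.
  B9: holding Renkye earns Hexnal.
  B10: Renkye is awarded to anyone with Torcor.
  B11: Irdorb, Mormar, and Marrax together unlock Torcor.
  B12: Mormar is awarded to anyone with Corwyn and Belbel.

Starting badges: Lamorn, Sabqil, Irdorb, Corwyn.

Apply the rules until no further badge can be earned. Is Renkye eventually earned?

Renkye would need Torcor (B10), but Torcor is never earned.

No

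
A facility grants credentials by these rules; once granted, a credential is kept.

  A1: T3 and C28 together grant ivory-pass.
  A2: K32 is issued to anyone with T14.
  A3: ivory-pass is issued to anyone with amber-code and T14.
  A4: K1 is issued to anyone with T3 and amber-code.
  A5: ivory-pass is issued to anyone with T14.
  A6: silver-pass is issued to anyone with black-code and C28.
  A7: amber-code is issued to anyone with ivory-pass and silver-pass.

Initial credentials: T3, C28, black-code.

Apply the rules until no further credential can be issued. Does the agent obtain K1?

Holding black-code and C28 grants silver-pass (A6).
Holding T3 and C28 grants ivory-pass (A1).
Holding ivory-pass and silver-pass grants amber-code (A7).
Holding T3 and amber-code grants K1 (A4).

Yes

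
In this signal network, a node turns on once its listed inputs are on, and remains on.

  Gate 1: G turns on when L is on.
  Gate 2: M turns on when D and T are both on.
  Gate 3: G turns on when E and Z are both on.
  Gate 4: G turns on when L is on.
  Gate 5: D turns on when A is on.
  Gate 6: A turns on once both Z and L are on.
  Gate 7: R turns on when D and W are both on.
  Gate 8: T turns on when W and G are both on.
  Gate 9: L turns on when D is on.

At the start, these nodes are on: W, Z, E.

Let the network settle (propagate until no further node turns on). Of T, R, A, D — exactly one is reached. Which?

E and Z are on, so G turns on (Gate 3).
Gate 8: W and G on → T on.
A would need Z and L (Gate 6), but L never turns on. R would need D and W (Gate 7), but D never turns on. D would need A (Gate 5), but A never turns on.

T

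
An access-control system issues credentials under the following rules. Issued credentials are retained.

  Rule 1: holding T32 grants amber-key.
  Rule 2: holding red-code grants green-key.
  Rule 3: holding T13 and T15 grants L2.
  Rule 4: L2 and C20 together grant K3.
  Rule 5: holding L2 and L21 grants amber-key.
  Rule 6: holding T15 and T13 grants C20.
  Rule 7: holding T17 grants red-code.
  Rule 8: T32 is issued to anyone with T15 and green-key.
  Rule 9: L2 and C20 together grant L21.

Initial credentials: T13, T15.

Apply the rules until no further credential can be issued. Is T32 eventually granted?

No

T32 would need T15 and green-key (Rule 8), but green-key is never granted.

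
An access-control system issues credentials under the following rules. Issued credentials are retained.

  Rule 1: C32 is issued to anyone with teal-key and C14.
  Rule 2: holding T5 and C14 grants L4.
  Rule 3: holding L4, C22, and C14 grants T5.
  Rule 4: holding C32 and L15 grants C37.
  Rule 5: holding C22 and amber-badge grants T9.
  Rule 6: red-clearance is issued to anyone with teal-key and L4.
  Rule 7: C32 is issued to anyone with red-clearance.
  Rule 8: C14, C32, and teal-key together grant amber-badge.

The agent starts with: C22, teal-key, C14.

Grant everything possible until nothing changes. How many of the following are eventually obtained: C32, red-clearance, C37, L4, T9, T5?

2

Holding teal-key and C14 grants C32 (Rule 1).
Holding C14, C32, and teal-key grants amber-badge (Rule 8).
Holding C22 and amber-badge grants T9 (Rule 5).
C32: reached.
red-clearance would need teal-key and L4 (Rule 6), but L4 is never granted.
C37 would need C32 and L15 (Rule 4), but L15 is never granted.
L4 would need T5 and C14 (Rule 2), but T5 is never granted.
T9: reached.
T5 would need L4, C22, and C14 (Rule 3), but L4 is never granted.
Reached: C32 and T9 — 2 of the 6.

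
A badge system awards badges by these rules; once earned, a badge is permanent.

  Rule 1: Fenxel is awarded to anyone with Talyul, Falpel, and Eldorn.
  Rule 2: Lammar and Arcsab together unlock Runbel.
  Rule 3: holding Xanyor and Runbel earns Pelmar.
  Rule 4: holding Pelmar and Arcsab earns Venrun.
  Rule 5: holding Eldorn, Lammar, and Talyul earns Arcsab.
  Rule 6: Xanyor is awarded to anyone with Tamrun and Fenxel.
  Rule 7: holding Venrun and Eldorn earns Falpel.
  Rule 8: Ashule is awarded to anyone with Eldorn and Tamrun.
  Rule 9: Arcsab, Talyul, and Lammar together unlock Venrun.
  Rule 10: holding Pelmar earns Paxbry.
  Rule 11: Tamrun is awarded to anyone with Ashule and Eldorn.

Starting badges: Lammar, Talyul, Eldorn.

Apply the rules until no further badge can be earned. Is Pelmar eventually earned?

No

Pelmar would need Xanyor and Runbel (Rule 3), but Xanyor is never earned.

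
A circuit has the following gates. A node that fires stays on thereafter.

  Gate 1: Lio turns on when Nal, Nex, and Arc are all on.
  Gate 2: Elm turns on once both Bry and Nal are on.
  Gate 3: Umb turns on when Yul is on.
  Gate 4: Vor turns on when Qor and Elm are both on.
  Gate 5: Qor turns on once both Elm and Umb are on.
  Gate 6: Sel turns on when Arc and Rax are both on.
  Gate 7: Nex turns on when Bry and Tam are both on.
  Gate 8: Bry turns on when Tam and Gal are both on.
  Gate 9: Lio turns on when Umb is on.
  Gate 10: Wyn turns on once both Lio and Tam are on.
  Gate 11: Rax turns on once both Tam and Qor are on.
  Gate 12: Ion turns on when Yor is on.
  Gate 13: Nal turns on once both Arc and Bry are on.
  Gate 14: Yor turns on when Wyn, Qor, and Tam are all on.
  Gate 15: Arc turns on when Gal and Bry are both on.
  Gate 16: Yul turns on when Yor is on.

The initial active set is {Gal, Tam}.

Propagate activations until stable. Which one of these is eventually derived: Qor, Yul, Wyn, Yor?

Tam and Gal are on, so Bry turns on (Gate 8).
Bry and Tam are on, so Nex turns on (Gate 7).
Gal and Bry are on, so Arc turns on (Gate 15).
Gate 13: Arc and Bry on → Nal on.
Nal, Nex, and Arc are on, so Lio turns on (Gate 1).
Gate 10: Lio and Tam on → Wyn on.
Yul would need Yor (Gate 16), but Yor never turns on. Qor would need Elm and Umb (Gate 5), but Umb never turns on. Yor would need Wyn, Qor, and Tam (Gate 14), but Qor never turns on.

Wyn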